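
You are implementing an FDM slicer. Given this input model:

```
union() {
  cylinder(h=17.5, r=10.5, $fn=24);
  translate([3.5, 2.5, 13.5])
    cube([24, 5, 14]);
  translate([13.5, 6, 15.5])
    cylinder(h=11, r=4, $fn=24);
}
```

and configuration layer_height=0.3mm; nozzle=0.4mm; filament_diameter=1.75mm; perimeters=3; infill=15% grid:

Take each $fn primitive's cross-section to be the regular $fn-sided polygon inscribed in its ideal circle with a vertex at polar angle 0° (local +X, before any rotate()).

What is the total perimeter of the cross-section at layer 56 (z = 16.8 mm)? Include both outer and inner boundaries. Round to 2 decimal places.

At z = 16.8 mm: the r=10.5 cylinder contributes a regular 24-gon of circumradius 10.5 (perimeter = 2·24·10.500·sin(180°/24) = 65.79 mm); the 24×5 cube at (3.5, 2.5) contributes its full rectangle (perimeter 58.00 mm); the cylinder at (13.5, 6): section is a regular 24-gon, circumradius r=4 (perimeter = 2·24·4.000·sin(180°/24) = 25.06 mm); Combining (union): the regions partially overlap (shared area 62.86 mm²), so the edge portions inside another operand are dropped and the merged outline is re-measured after clipping — boundary = 104.72 mm. Overall, the cross-section is a single solid region. Total boundary length (outer) = 104.72 mm.

104.72 mm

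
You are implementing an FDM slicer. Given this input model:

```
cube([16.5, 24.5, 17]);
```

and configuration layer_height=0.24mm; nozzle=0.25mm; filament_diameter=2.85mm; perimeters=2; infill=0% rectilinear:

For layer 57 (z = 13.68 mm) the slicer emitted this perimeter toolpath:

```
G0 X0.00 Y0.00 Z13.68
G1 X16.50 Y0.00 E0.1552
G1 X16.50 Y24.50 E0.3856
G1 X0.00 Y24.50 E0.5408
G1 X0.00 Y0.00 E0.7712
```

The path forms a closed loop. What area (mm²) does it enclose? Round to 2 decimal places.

404.25 mm²

Apply the shoelace formula to the sequence of (X, Y) vertices; enclosed area = 404.25 mm².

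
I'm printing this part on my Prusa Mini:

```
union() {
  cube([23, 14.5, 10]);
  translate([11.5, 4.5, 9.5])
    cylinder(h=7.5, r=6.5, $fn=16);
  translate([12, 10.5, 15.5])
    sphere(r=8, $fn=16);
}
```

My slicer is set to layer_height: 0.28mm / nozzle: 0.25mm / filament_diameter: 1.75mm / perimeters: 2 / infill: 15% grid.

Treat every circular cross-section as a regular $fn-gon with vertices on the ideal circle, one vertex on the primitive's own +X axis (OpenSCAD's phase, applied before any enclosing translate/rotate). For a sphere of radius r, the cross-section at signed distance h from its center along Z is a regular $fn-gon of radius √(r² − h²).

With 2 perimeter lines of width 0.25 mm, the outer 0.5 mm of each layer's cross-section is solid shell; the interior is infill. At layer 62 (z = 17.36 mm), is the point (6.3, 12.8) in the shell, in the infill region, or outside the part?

At z = 17.36 mm: the cube does not reach this height (z outside [0, 10]); the cylinder at (11.5, 4.5) is absent (z outside [9.5, 17]); the r=8 sphere at (12, 10.5) contributes a regular 16-gon of circumradius √(8²−1.86²) = 7.781; Combining (union): only the r=8 sphere at (12, 10.5) is present, so the union is just that shape — 1 connected region. Overall, the cross-section is a single solid region. The nearest boundary edge runs (4.81, 13.48)→(4.22, 10.50); distance from the point to it = 1.59 mm. The point is inside the cross-section and 1.59 mm from the nearest boundary — more than the 0.5 mm shell width (2 × 0.25), so it's in the infill interior.

infill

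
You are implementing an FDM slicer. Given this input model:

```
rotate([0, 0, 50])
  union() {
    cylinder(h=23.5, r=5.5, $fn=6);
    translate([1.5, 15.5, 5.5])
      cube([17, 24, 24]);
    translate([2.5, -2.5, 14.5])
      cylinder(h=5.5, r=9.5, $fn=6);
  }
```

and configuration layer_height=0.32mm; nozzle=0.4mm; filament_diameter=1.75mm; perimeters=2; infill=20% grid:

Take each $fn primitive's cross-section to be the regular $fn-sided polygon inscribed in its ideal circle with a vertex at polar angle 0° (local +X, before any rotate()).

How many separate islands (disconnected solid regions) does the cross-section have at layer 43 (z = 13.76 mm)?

2

At z = 13.76 mm: the cylinder: section is a regular 6-gon, circumradius r=5.5; the cube at (1.5, 15.5) is present — its section is the full 17×24 rectangle; the cylinder at (2.5, -2.5) is not intersected at this z (z outside [14.5, 20]); Combining (union): the 2 present regions are separate (no shared area or edge), so areas and boundary lengths simply add and each stays a separate island — 2 connected regions; (rotated 50° about Z; rotation is an isometry so areas/perimeters/island counts are preserved). Overall, the cross-section has 2 separate islands. Island count = 2.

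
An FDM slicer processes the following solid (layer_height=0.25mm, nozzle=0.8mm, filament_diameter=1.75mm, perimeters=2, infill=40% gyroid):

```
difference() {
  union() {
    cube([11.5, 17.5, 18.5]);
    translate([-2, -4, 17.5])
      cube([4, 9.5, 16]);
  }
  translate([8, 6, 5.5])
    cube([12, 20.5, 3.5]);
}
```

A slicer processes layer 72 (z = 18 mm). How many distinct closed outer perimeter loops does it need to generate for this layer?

At z = 18 mm: the 11.5×17.5 cube contributes its full rectangle; the cube at (-2, -4) is present — its section is the full 4×9.5 rectangle; Taking the union: the regions partially overlap (shared area 11.00 mm²), so overlapping operands fuse into one piece — 1 connected region; the cube at (8, 6) is not intersected at this z (z outside [5.5, 9]); Subtracting the remaining from the first: none of the subtracted shapes is present at this height, so that combined region is unchanged — 1 connected region. The result has 1 disconnected region.

1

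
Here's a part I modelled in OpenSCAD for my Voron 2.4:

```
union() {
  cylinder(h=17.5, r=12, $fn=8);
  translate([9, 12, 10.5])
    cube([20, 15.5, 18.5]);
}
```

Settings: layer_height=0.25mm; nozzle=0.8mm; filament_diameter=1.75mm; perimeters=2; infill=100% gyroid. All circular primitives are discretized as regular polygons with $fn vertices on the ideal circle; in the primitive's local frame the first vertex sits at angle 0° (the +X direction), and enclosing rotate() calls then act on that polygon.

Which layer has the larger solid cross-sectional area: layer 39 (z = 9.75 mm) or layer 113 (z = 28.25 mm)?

layer 39 (z = 9.75 mm)

Layer 39 (z = 9.75): the r=12 cylinder gives a regular 8-gon of circumradius 12 (constant along its height) (area = (8/2)·12.000²·sin(360°/8) = 407.29 mm²); the cube at (9, 12) is absent (z outside [10.5, 29]); Taking the union: only the r=12 cylinder is present, so the union is just that shape — area = 407.29 mm². So its area = 407.29 mm². Layer 113 (z = 28.25): the cylinder is not intersected at this z (z outside [0, 17.5]); the cube at (9, 12) (footprint 20×15.5) is included at this height (area 310.00 mm²); Combining (union): only the 20×15.5 cube at (9, 12) is present, so the union is just that shape — area = 310.00 mm². So its area = 310.00 mm². Layer 39 is larger (407.29 vs 310.00 mm²).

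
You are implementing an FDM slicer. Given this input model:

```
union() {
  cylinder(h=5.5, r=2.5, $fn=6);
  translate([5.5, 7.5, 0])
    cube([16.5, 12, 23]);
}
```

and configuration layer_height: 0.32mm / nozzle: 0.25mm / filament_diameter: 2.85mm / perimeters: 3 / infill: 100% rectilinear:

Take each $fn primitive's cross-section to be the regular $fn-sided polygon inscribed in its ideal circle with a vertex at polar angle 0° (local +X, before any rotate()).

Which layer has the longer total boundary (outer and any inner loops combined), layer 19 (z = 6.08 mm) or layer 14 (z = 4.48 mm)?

Layer 19 (z = 6.08): the cylinder does not reach this height (z outside [0, 5.5]); the cube at (5.5, 7.5) is present — its section is the full 16.5×12 rectangle (perimeter 57.00 mm); Taking the union: only the 16.5×12 cube at (5.5, 7.5) is present, so the union is just that shape — boundary = 57.00 mm. So its perimeter = 57.00 mm. Layer 14 (z = 4.48): the cylinder: section is a regular 6-gon, circumradius r=2.5 (perimeter = 2·6·2.500·sin(180°/6) = 15.00 mm); the 16.5×12 cube at (5.5, 7.5) contributes its full rectangle (perimeter 57.00 mm); Merging all regions: the 2 present regions are separate (no shared area or edge), so areas and boundary lengths simply add and each stays a separate island — boundary = 72.00 mm. So its perimeter = 72.00 mm. Layer 14 is larger (72.00 vs 57.00 mm).

layer 14 (z = 4.48 mm)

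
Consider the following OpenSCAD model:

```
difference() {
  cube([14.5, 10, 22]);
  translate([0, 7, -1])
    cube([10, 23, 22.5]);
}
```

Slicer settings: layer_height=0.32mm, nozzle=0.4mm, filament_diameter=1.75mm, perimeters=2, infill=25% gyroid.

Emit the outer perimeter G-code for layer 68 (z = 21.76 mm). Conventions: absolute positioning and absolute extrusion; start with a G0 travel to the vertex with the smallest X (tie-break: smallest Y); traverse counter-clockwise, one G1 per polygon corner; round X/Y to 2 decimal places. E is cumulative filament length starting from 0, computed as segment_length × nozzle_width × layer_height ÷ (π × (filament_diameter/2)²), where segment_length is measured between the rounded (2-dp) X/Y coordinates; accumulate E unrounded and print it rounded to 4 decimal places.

G0 X0.00 Y0.00 Z21.76
G1 X14.50 Y0.00 E0.7716
G1 X14.50 Y10.00 E1.3038
G1 X0.00 Y10.00 E2.0754
G1 X0.00 Y0.00 E2.6076

At z = 21.76 mm: the cube (footprint 14.5×10) is included at this height; the cube at (0, 7) does not reach this height (z outside [-1, 21.5]); After the difference (first − rest): none of the subtracted shapes is present at this height, so the 14.5×10 cube is unchanged — 1 connected region. The outline is a single polygon with 4 vertices. Extrusion per mm of travel: 0.4 × 0.32 / (π × 0.875²) = 0.053216. Accumulating E over each segment gives final E = 2.6076.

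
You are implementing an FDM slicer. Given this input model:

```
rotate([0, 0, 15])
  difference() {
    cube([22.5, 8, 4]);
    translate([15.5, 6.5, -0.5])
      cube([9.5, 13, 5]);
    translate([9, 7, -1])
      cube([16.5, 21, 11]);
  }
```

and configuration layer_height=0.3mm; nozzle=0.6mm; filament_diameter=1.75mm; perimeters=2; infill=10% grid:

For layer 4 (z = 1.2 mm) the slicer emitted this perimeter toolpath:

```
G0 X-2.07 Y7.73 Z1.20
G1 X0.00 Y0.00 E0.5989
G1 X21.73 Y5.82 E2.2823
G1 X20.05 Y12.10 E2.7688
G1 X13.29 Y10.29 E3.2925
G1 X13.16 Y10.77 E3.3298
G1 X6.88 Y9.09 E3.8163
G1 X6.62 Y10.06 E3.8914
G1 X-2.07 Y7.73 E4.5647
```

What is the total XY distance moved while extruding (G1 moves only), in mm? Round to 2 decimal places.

61.00 mm

Sum the Euclidean lengths of each G1 segment: total = 61.00 mm.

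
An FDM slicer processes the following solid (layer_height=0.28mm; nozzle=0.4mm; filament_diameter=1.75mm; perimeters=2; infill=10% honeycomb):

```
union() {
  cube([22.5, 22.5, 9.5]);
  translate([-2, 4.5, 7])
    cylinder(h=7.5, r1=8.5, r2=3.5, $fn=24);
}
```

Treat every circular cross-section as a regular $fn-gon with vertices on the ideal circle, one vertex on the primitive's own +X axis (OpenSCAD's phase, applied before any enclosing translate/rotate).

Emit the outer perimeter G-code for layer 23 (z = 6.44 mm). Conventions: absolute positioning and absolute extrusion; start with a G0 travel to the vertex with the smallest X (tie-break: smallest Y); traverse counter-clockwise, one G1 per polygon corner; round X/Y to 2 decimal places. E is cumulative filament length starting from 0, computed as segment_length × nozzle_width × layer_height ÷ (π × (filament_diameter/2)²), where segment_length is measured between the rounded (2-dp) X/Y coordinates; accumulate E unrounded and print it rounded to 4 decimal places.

At z = 6.44 mm: the cube (footprint 22.5×22.5) is included at this height; the cone at (-2, 4.5) is not intersected at this z (z outside [7, 14.5]); Taking the union: only the 22.5×22.5 cube is present, so the union is just that shape — 1 connected region. The outline is a single polygon with 4 vertices. Extrusion per mm of travel: 0.4 × 0.28 / (π × 0.875²) = 0.046564. Accumulating E over each segment gives final E = 4.1908.

G0 X0.00 Y0.00 Z6.44
G1 X22.50 Y0.00 E1.0477
G1 X22.50 Y22.50 E2.0954
G1 X0.00 Y22.50 E3.1431
G1 X0.00 Y0.00 E4.1908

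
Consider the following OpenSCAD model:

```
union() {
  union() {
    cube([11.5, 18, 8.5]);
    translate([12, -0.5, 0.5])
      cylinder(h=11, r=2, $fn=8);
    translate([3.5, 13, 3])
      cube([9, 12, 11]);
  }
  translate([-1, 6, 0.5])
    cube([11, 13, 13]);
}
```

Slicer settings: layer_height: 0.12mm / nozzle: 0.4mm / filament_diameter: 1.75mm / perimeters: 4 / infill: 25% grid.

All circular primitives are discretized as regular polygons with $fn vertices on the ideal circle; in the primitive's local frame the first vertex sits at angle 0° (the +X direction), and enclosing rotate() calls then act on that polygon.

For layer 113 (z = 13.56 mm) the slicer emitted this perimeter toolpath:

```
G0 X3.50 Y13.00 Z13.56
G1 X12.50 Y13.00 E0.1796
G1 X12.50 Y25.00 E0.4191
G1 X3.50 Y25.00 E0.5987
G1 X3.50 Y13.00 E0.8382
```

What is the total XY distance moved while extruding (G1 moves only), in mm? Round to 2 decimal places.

Sum the Euclidean lengths of each G1 segment: total = 42.00 mm.

42.00 mm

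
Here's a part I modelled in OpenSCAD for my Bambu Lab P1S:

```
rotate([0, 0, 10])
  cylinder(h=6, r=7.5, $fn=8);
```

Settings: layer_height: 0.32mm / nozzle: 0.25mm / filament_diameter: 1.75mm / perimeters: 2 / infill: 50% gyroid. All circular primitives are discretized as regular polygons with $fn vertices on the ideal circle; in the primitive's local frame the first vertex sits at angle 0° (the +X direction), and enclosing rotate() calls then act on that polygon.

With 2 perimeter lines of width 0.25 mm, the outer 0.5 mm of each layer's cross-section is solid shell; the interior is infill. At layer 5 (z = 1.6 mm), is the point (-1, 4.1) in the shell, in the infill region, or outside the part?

At z = 1.6 mm: the r=7.5 cylinder contributes a regular 8-gon of circumradius 7.5; (rotated 10° about Z; rotation is an isometry so areas/perimeters/island counts are preserved). Overall, the cross-section is a single solid region. Undo the 10° rotation: the query point maps to (-0.273, 4.211) in the un-rotated model frame. The nearest boundary edge runs (0.00, 7.50)→(-5.30, 5.30); distance from the point to it = 2.93 mm. The point is inside the cross-section and 2.93 mm from the nearest boundary — more than the 0.5 mm shell width (2 × 0.25), so it's in the infill interior.

infill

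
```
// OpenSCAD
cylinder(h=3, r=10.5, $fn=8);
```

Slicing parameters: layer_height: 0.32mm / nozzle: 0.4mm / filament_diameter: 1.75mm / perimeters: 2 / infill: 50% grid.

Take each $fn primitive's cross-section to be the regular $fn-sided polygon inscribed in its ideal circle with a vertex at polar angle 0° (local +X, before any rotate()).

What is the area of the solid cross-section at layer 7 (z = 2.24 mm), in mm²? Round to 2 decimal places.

311.83 mm²

At z = 2.24 mm: the r=10.5 cylinder contributes a regular 8-gon of circumradius 10.5 (area = (8/2)·10.500²·sin(360°/8) = 311.83 mm²). Overall, the cross-section is a single solid region. Net area = 311.83 mm².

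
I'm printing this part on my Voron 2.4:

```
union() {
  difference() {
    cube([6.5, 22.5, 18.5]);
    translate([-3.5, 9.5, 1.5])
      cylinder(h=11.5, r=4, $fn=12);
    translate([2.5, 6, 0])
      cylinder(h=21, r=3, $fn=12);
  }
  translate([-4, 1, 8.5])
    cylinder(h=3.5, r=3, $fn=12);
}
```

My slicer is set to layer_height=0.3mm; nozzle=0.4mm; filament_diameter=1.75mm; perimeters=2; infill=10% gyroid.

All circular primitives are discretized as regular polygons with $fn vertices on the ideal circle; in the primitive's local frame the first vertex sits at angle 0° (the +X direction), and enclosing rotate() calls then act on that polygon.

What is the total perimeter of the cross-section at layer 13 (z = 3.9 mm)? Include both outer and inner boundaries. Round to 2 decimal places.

At z = 3.9 mm: the cube is present — its section is the full 6.5×22.5 rectangle (perimeter 58.00 mm); the cylinder at (-3.5, 9.5): section is a regular 12-gon, circumradius r=4 (perimeter = 2·12·4.000·sin(180°/12) = 24.85 mm); the cylinder at (2.5, 6): section is a regular 12-gon, circumradius r=3 (perimeter = 2·12·3.000·sin(180°/12) = 18.63 mm); Taking the first minus the rest: starting from the 6.5×22.5 cube, the r=4 cylinder at (-3.5, 9.5) partially overlaps it — only the 0.93 mm² overlap (of its 48.00 mm²) is removed, clipping the outline; the r=3 cylinder at (2.5, 6) partially overlaps it — only the 26.09 mm² overlap (of its 27.00 mm²) is removed, clipping the outline — boundary = 70.19 mm; the cylinder at (-4, 1) does not reach this height (z outside [8.5, 12]); Combining (union): only the result so far is present, so the union is just that shape — boundary = 70.19 mm. Overall, the cross-section is a single solid region. Total boundary length (outer) = 70.19 mm.

70.19 mm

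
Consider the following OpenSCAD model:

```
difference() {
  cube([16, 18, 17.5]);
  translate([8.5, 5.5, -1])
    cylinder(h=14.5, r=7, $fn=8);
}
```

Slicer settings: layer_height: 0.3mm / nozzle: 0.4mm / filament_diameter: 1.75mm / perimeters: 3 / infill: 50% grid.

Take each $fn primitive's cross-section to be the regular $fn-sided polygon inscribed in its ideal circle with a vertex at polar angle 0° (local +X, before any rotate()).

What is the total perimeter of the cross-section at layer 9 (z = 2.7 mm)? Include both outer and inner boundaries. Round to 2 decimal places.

At z = 2.7 mm: the cube (footprint 16×18) is included at this height (perimeter 68.00 mm); the r=7 cylinder at (8.5, 5.5) contributes a regular 8-gon of circumradius 7 (perimeter = 2·8·7.000·sin(180°/8) = 42.86 mm); Subtracting the remaining from the first: starting from the 16×18 cube, the r=7 cylinder at (8.5, 5.5) partially overlaps it — only the 133.16 mm² overlap (of its 138.59 mm²) is removed, clipping the outline — boundary = 95.78 mm. Overall, the cross-section is a single solid region. Total boundary length (outer) = 95.78 mm.

95.78 mm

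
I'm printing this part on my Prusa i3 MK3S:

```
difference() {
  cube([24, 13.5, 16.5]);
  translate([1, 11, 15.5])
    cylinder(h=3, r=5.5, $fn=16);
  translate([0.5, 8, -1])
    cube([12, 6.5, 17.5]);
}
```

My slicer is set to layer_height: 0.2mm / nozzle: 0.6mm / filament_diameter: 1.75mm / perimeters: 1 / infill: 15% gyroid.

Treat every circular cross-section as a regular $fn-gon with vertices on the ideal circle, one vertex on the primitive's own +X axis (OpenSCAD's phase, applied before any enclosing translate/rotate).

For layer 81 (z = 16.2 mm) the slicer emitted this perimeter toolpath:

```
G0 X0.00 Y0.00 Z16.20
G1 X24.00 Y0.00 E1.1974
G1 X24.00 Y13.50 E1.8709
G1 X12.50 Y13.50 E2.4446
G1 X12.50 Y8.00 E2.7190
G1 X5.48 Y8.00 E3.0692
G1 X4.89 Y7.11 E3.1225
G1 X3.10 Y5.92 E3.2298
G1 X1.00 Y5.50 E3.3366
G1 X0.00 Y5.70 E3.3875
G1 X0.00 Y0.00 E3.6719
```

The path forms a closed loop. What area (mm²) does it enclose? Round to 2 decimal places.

Apply the shoelace formula to the sequence of (X, Y) vertices; enclosed area = 245.12 mm².

245.12 mm²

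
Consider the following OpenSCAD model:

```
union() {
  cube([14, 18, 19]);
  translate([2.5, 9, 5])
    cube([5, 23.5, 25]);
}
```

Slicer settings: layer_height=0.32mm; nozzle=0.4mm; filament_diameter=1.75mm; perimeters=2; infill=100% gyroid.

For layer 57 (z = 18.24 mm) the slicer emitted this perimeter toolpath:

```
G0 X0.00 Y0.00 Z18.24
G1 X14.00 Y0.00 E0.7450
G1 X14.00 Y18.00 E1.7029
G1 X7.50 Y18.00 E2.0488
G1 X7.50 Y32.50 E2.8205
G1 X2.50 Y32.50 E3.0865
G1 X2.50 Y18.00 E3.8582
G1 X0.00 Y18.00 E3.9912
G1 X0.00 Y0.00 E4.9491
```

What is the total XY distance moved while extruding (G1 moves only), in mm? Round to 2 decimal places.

93.00 mm

Sum the Euclidean lengths of each G1 segment: total = 93.00 mm.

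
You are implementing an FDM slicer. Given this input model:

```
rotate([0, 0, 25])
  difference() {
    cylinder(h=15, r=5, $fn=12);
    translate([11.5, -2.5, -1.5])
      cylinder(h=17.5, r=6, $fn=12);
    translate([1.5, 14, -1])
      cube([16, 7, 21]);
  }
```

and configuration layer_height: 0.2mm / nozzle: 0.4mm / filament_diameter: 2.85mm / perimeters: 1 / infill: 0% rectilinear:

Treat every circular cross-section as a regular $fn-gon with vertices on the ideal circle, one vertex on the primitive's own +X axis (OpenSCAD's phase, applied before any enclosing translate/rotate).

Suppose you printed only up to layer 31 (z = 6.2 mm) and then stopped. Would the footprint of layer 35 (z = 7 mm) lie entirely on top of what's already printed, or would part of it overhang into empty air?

entirely on top

Compare the two slices. At z = 6.2: the cylinder: section is a regular 12-gon, circumradius r=5 (area = (12/2)·5.000²·sin(360°/12) = 75.00 mm²); the r=6 cylinder at (11.5, -2.5) contributes a regular 12-gon of circumradius 6 (area = (12/2)·6.000²·sin(360°/12) = 108.00 mm²); the 16×7 cube at (1.5, 14) contributes its full rectangle (area 112.00 mm²); After the difference (first − rest): starting from the r=5 cylinder (75.00 mm²), the r=6 cylinder at (11.5, -2.5) misses the remaining region (no effect); the 16×7 cube at (1.5, 14) misses the remaining region (no effect) — area = 75.00 mm²; (whole slice rotated 25° about Z — lengths, areas and connectivity unchanged). At z = 7: the cylinder: section is a regular 12-gon, circumradius r=5 (area = (12/2)·5.000²·sin(360°/12) = 75.00 mm²); the cylinder at (11.5, -2.5): section is a regular 12-gon, circumradius r=6 (area = (12/2)·6.000²·sin(360°/12) = 108.00 mm²); the cube at (1.5, 14) is present — its section is the full 16×7 rectangle (area 112.00 mm²); After the difference (first − rest): starting from the r=5 cylinder (75.00 mm²), the r=6 cylinder at (11.5, -2.5) misses the remaining region (no effect); the 16×7 cube at (1.5, 14) misses the remaining region (no effect) — area = 75.00 mm²; (whole slice rotated 25° about Z — lengths, areas and connectivity unchanged). Checking containment: the cross-section at z = 7 is a subset of the cross-section at z = 6.2.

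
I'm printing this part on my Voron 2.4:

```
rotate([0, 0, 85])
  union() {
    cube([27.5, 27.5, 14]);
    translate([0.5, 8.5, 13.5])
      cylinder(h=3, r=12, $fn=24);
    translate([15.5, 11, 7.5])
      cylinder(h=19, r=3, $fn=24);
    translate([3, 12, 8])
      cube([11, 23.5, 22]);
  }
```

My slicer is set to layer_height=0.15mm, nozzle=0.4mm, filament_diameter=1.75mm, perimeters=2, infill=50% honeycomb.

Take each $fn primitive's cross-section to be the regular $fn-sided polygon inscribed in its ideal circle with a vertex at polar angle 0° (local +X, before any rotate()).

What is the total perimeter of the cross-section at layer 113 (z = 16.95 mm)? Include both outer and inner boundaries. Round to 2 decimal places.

82.79 mm

At z = 16.95 mm: the cube does not reach this height (z outside [0, 14]); the cylinder at (0.5, 8.5) is not intersected at this z (z outside [13.5, 16.5]); the r=3 cylinder at (15.5, 11) gives a regular 24-gon of circumradius 3 (constant along its height) (perimeter = 2·24·3.000·sin(180°/24) = 18.80 mm); the cube at (3, 12) (footprint 11×23.5) is included at this height (perimeter 69.00 mm); Combining (union): the regions partially overlap (shared area 1.28 mm²), so the edge portions inside another operand are dropped and the merged outline is re-measured after clipping — boundary = 82.79 mm; (whole slice rotated 85° about Z — lengths, areas and connectivity unchanged). Overall, the cross-section is a single solid region. Total boundary length (outer) = 82.79 mm.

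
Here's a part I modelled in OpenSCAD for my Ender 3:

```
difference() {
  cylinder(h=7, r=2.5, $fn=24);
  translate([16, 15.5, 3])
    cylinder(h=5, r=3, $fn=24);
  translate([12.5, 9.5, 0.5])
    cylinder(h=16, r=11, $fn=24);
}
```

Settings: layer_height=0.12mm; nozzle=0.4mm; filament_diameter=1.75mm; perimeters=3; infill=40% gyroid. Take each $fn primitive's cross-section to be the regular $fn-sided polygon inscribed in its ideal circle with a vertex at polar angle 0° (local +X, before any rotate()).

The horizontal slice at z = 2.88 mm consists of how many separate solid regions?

At z = 2.88 mm: the r=2.5 cylinder gives a regular 24-gon of circumradius 2.5 (constant along its height); the cylinder at (16, 15.5) does not reach this height (z outside [3, 8]); the r=11 cylinder at (12.5, 9.5) gives a regular 24-gon of circumradius 11 (constant along its height); Taking the first minus the rest: starting from the r=2.5 cylinder, the r=11 cylinder at (12.5, 9.5) misses the remaining region (no effect) — 1 connected region. The result has 1 disconnected region.

1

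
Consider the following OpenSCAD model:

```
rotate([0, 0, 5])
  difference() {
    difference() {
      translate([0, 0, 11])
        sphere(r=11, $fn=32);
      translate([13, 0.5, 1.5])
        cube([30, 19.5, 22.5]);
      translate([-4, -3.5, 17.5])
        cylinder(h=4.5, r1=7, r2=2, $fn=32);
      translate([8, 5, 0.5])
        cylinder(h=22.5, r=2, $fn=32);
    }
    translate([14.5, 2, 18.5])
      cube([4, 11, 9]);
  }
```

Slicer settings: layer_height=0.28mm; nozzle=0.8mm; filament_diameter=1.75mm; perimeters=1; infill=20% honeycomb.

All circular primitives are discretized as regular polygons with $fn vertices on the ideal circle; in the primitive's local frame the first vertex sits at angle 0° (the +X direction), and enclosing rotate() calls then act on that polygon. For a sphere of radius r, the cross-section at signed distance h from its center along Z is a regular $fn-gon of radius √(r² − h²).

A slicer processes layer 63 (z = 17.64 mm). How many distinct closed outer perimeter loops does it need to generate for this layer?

At z = 17.64 mm: the r=11 sphere contributes a regular 32-gon of circumradius √(11²−6.64²) = 8.770; the cube at (13, 0.5) is present — its section is the full 30×19.5 rectangle; the cone at (-4, -3.5): at t=0.031 of its height the radius interpolates to r₁+(r₂−r₁)t = 6.844, giving a regular 32-gon of that circumradius; the cylinder at (8, 5): section is a regular 32-gon, circumradius r=2; After the difference (first − rest): starting from the r=11 sphere, the 30×19.5 cube at (13, 0.5) misses the remaining region (no effect); the cone at (-4, -3.5) partially overlaps it — only the 106.30 mm² overlap (of its 146.23 mm²) is removed, clipping the outline; the r=2 cylinder at (8, 5) partially overlaps it — only the 3.30 mm² overlap (of its 12.49 mm²) is removed, clipping the outline — 1 connected region; the cube at (14.5, 2) does not reach this height (z outside [18.5, 27.5]); After the difference (first − rest): none of the subtracted shapes is present at this height, so that combined region is unchanged — 1 connected region; (whole slice rotated 5° about Z — lengths, areas and connectivity unchanged). The result has 1 disconnected region.

1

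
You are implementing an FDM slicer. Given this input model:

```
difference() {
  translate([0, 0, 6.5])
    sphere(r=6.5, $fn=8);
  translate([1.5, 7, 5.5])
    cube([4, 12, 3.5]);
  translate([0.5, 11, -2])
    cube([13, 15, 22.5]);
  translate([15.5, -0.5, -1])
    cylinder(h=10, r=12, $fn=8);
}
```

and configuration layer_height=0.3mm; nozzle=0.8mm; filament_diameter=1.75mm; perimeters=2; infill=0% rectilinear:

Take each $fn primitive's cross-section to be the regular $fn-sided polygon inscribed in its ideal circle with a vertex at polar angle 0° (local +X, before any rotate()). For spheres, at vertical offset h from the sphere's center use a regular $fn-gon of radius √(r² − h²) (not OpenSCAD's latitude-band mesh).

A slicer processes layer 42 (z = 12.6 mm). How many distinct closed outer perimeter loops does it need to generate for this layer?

1

At z = 12.6 mm: the r=6.5 sphere slices to a regular 8-gon of circumradius 2.245 (√(r²−h²) with h=6.1 from center); the cube at (1.5, 7) does not reach this height (z outside [5.5, 9]); the cube at (0.5, 11) is present — its section is the full 13×15 rectangle; the cylinder at (15.5, -0.5) is not intersected at this z (z outside [-1, 9]); After the difference (first − rest): starting from the r=6.5 sphere, the 13×15 cube at (0.5, 11) misses the remaining region (no effect) — 1 connected region. The result has 1 disconnected region.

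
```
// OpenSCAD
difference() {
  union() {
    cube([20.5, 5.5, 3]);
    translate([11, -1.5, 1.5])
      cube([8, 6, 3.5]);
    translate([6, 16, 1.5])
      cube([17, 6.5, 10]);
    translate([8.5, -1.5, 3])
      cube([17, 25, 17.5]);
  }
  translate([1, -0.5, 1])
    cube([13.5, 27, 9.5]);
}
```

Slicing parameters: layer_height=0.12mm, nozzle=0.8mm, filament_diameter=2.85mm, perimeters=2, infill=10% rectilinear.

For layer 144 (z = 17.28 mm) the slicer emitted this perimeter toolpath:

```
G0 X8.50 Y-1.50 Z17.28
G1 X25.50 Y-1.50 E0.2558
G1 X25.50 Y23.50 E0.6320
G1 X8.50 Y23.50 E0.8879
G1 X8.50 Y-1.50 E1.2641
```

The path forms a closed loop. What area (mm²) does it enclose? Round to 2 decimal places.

425.00 mm²

Apply the shoelace formula to the sequence of (X, Y) vertices; enclosed area = 425.00 mm².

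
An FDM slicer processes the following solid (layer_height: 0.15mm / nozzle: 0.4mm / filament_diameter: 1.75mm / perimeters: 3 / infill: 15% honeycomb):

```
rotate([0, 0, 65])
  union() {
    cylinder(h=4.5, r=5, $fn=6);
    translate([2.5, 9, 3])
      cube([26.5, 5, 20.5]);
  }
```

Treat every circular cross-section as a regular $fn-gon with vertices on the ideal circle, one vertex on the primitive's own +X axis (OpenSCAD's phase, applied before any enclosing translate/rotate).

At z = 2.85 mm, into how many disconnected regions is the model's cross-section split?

At z = 2.85 mm: the cylinder: section is a regular 6-gon, circumradius r=5; the cube at (2.5, 9) is absent (z outside [3, 23.5]); Merging all regions: only the r=5 cylinder is present, so the union is just that shape — 1 connected region; (whole slice rotated 65° about Z — lengths, areas and connectivity unchanged). The result has 1 disconnected region.

1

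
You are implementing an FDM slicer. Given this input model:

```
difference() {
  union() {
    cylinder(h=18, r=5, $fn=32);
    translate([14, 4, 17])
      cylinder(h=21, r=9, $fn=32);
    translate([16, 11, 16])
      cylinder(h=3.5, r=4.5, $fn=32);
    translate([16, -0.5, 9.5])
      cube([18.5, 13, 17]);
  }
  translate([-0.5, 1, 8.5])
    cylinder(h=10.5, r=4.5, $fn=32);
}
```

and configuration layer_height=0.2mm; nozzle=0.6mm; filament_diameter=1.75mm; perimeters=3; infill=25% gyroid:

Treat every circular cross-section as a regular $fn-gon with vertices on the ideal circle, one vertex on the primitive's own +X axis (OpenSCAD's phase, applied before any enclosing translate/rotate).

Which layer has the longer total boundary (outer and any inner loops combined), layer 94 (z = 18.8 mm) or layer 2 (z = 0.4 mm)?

Layer 94 (z = 18.8): the cylinder is absent (z outside [0, 18]); the r=9 cylinder at (14, 4) contributes a regular 32-gon of circumradius 9 (perimeter = 2·32·9.000·sin(180°/32) = 56.46 mm); the cylinder at (16, 11): section is a regular 32-gon, circumradius r=4.5 (perimeter = 2·32·4.500·sin(180°/32) = 28.23 mm); the cube at (16, -0.5) is present — its section is the full 18.5×13 rectangle (perimeter 63.00 mm); Combining (union): the regions partially overlap (shared area 121.46 mm²), so the edge portions inside another operand are dropped and the merged outline is re-measured after clipping — boundary = 86.29 mm; the r=4.5 cylinder at (-0.5, 1) contributes a regular 32-gon of circumradius 4.5 (perimeter = 2·32·4.500·sin(180°/32) = 28.23 mm); After the difference (first − rest): starting from the result so far, the r=4.5 cylinder at (-0.5, 1) misses the remaining region (no effect) — boundary = 86.29 mm. So its perimeter = 86.29 mm. Layer 2 (z = 0.4): the cylinder: section is a regular 32-gon, circumradius r=5 (perimeter = 2·32·5.000·sin(180°/32) = 31.37 mm); the cylinder at (14, 4) is absent (z outside [17, 38]); the cylinder at (16, 11) does not reach this height (z outside [16, 19.5]); the cube at (16, -0.5) is not intersected at this z (z outside [9.5, 26.5]); Merging all regions: only the r=5 cylinder is present, so the union is just that shape — boundary = 31.37 mm; the cylinder at (-0.5, 1) is not intersected at this z (z outside [8.5, 19]); Taking the first minus the rest: none of the subtracted shapes is present at this height, so that combined region is unchanged — boundary = 31.37 mm. So its perimeter = 31.37 mm. Layer 94 is larger (86.29 vs 31.37 mm).

layer 94 (z = 18.8 mm)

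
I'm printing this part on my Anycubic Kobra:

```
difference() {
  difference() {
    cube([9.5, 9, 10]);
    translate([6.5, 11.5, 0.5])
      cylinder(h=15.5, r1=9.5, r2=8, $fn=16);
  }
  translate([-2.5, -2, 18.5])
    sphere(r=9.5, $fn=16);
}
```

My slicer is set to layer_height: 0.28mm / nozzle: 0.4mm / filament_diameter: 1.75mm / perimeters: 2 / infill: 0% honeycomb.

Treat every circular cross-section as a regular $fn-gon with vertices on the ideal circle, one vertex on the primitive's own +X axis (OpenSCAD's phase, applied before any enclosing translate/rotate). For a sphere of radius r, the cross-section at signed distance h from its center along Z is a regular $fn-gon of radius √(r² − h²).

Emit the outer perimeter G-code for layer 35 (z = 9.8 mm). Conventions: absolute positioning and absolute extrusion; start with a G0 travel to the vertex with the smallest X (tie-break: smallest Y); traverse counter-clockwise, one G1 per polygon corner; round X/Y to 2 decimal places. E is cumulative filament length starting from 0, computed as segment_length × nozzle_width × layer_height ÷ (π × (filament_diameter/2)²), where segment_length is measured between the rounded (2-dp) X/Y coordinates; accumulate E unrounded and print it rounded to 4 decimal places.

At z = 9.8 mm: the 9.5×9 cube contributes its full rectangle; the cone at (6.5, 11.5) (r1=9.5→r2=8) has section circumradius 8.600 here — a regular 16-gon; Taking the first minus the rest: starting from the 9.5×9 cube, the cone at (6.5, 11.5) partially overlaps it — only the 50.36 mm² overlap (of its 226.43 mm²) is removed, clipping the outline — 1 connected region; the r=9.5 sphere at (-2.5, -2) slices to a regular 16-gon of circumradius 3.816 (√(r²−h²) with h=8.7 from center); Subtracting the remaining from the first: starting from that combined region, the r=9.5 sphere at (-2.5, -2) partially overlaps it — only the 0.31 mm² overlap (of its 44.57 mm²) is removed, clipping the outline — 1 connected region. The outline is a single polygon with 9 vertices. Extrusion per mm of travel: 0.4 × 0.28 / (π × 0.875²) = 0.046564. Accumulating E over each segment gives final E = 1.3580.

G0 X0.00 Y0.83 Z9.80
G1 X0.20 Y0.70 E0.0111
G1 X0.66 Y0.00 E0.0501
G1 X9.50 Y0.00 E0.4617
G1 X9.50 Y3.50 E0.6247
G1 X6.50 Y2.90 E0.7672
G1 X3.21 Y3.55 E0.9233
G1 X0.42 Y5.42 E1.0797
G1 X0.00 Y6.05 E1.1150
G1 X0.00 Y0.83 E1.3580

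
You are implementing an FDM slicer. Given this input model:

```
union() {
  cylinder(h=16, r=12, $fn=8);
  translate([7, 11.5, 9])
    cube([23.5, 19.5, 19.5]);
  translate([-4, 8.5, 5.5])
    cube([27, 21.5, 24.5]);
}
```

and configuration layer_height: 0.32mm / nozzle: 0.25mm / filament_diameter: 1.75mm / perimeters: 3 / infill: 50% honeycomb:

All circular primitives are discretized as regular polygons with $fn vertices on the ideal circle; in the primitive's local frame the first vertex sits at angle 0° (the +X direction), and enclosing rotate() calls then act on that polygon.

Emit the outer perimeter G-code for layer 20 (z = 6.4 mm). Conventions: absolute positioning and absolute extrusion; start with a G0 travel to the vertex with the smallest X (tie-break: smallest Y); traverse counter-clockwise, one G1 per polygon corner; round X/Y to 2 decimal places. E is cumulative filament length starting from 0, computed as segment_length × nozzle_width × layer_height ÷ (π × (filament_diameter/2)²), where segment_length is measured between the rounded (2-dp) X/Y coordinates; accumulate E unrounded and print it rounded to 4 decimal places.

At z = 6.4 mm: the r=12 cylinder gives a regular 8-gon of circumradius 12 (constant along its height); the cube at (7, 11.5) is absent (z outside [9, 28.5]); the 27×21.5 cube at (-4, 8.5) contributes its full rectangle; Merging all regions: the regions partially overlap (shared area 25.47 mm²), so overlapping operands fuse into one piece — 1 connected region. The outline is a single polygon with 12 vertices. Extrusion per mm of travel: 0.25 × 0.32 / (π × 0.875²) = 0.033260. Accumulating E over each segment gives final E = 4.7472.

G0 X-12.00 Y0.00 Z6.40
G1 X-8.49 Y-8.49 E0.3056
G1 X0.00 Y-12.00 E0.6111
G1 X8.49 Y-8.49 E0.9167
G1 X12.00 Y0.00 E1.2222
G1 X8.49 Y8.49 E1.5278
G1 X8.45 Y8.50 E1.5292
G1 X23.00 Y8.50 E2.0131
G1 X23.00 Y30.00 E2.7282
G1 X-4.00 Y30.00 E3.6262
G1 X-4.00 Y10.34 E4.2801
G1 X-8.49 Y8.49 E4.4416
G1 X-12.00 Y0.00 E4.7472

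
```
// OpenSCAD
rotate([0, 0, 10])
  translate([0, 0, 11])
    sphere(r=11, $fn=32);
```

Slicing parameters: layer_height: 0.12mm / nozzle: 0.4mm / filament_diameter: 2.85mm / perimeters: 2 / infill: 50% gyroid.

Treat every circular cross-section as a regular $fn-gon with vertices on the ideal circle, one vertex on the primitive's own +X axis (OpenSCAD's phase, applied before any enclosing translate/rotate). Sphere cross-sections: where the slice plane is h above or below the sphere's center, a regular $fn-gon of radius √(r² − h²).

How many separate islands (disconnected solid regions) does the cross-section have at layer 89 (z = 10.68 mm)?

1

At z = 10.68 mm: the r=11 sphere contributes a regular 32-gon of circumradius √(11²−0.32²) = 10.995; (rotated 10° about Z; rotation is an isometry so areas/perimeters/island counts are preserved). Overall, the cross-section is a single solid region. Island count = 1.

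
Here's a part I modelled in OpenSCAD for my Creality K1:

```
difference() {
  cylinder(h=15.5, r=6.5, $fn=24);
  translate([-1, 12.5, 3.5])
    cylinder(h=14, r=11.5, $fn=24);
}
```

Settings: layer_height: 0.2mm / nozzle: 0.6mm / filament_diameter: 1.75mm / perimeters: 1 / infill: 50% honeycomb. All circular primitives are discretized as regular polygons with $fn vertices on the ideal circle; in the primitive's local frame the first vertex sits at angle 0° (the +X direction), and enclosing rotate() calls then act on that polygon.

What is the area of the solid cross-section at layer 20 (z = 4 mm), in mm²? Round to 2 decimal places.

86.91 mm²

At z = 4 mm: the r=6.5 cylinder gives a regular 24-gon of circumradius 6.5 (constant along its height) (area = (24/2)·6.500²·sin(360°/24) = 131.22 mm²); the r=11.5 cylinder at (-1, 12.5) contributes a regular 24-gon of circumradius 11.5 (area = (24/2)·11.500²·sin(360°/24) = 410.75 mm²); Taking the first minus the rest: starting from the r=6.5 cylinder (131.22 mm²), the r=11.5 cylinder at (-1, 12.5) partially overlaps it — only the 44.31 mm² overlap (of its 410.75 mm²) is removed, clipping the outline — area = 86.91 mm². Overall, the cross-section is a single solid region. Net area = 86.91 mm².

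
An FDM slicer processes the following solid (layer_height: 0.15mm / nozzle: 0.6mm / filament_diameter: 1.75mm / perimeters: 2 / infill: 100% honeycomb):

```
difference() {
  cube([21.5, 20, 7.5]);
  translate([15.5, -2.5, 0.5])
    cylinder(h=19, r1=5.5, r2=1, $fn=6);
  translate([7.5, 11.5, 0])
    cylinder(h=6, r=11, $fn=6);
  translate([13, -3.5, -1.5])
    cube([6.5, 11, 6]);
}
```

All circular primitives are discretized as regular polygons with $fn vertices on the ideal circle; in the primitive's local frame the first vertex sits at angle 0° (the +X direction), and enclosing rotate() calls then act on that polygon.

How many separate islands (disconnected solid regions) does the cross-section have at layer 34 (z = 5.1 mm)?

2

At z = 5.1 mm: the 21.5×20 cube contributes its full rectangle; the cone at (15.5, -2.5) contributes a regular 6-gon of circumradius 4.411 (interpolated between r1=5.5 and r2=1 at t=0.242); the r=11 cylinder at (7.5, 11.5) contributes a regular 6-gon of circumradius 11; the cube at (13, -3.5) is absent (z outside [-1.5, 4.5]); Subtracting the remaining from the first: starting from the 21.5×20 cube, the cone at (15.5, -2.5) partially overlaps it — only the 6.83 mm² overlap (of its 50.54 mm²) is removed, clipping the outline; the r=11 cylinder at (7.5, 11.5) partially overlaps it — only the 281.25 mm² overlap (of its 314.37 mm²) is removed, clipping the outline — 2 connected regions. Overall, the cross-section has 2 separate islands. Island count = 2.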